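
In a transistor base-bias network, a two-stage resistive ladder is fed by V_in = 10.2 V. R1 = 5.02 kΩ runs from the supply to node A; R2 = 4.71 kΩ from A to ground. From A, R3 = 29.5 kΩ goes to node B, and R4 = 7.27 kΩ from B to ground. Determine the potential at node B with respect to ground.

V_B ≈ 0.916 V

Node A sees R2 in parallel with the series input of stage 2, R3 + R4 = 36.77 kΩ.
R2 ‖ (R3+R4) = 4.175 kΩ.
First divider: V_A = V_in · 4.175/(5.02 + 4.175) = 4.631 V.
Then the unloaded second divider: V_B = V_A × R4/(R3+R4) = 4.631 × 0.1977 = 0.9157 V.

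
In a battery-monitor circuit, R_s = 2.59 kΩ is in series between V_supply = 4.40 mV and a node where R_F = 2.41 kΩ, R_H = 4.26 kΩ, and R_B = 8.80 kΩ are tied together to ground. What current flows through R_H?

Combine the parallel branches: R_p = (1/2.41 + 1/4.26 + 1/8.80)⁻¹ = 1.310 kΩ.
V_A by voltage divider: V_A = 4.40 × 1.310/(2.59 + 1.310) = 1.478 mV.
I(R_H) = V_A / R_H = 1.478/4.26 = 0.3469 µA.
(Equivalently: I_total = 1.128 µA, then current-divider fraction G_k/ΣG = 0.3075.)

I ≈ 0.347 µA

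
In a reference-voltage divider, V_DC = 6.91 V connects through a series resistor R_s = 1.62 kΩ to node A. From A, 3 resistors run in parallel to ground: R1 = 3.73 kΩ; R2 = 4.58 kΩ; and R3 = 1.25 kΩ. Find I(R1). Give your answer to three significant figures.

Combine the parallel branches: R_p = (1/3.73 + 1/4.58 + 1/1.25)⁻¹ = 0.7773 kΩ.
Node voltage V_A = V_DC · R_p/(R_s + R_p) = 6.91 × 0.3243 = 2.241 V.
I(R1) = V_A / R1 = 2.241/3.73 = 0.6007 mA.

I ≈ 0.601 mA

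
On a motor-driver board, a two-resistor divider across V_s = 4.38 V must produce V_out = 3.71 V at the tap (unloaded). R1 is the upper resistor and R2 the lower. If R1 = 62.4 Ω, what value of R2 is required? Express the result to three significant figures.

Required fraction k = V_out/V_s = 0.8470.
Rearranging, R2 = R1·k/(1−k) = 62.4 × 5.537 = 345.5 Ω.

R2 ≈ 346 Ω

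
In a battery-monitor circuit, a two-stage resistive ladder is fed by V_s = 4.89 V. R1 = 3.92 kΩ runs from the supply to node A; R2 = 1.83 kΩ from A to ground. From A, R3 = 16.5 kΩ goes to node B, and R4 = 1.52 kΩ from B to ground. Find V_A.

V_A ≈ 1.46 V

The second stage (R3 + R4 = 18.02 kΩ) loads node A in parallel with R2.
R2 ‖ (R3+R4) = 1.661 kΩ.
First divider: V_A = V_s · 1.661/(3.92 + 1.661) = 1.456 V.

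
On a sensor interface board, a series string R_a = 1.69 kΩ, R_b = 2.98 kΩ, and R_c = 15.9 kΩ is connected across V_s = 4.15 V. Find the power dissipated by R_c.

The common current is I = 4.15/20.57 = 0.2018 mA.
V(R_c) = I·R = 3.208 V; P = V·I = 3.208 × 0.2018 = 0.6472 mW.

P ≈ 0.647 mW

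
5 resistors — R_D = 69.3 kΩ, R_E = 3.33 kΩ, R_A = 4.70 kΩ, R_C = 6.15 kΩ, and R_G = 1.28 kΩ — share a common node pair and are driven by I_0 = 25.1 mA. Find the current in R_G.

I ≈ 13.3 mA

Total conductance ΣG = 1/69.3 + 1/3.33 + 1/4.70 + 1/6.15 + 1/1.28 = 1.471 (units of 1/kΩ).
R_G takes the fraction G_k/ΣG = 0.7812/1.471 = 0.5310, so I = 25.1 × 0.5310 = 13.33 mA.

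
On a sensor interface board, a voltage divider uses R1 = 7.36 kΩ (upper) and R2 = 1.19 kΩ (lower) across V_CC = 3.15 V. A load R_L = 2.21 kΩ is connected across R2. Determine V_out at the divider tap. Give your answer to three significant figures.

First combine the lower leg with the load: R2 ‖ R_L = 0.7735 kΩ.
Now apply the divider: V_out = 3.15 × 0.09510 = 0.2996 V.

V_out ≈ 0.300 V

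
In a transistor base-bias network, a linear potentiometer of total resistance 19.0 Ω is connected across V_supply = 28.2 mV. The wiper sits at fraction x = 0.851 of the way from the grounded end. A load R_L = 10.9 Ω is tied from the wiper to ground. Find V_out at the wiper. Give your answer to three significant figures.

The pot divides into 2.831 Ω above the wiper and 16.17 Ω below.
R_L loads the lower segment: effective lower R = 6.511 Ω.
Then V_out = V_supply · 6.511/(2.831 + 6.511) = 19.65 mV.
(Unloaded: V_out = x·V_supply = 24.0 mV.)

V_out ≈ 19.7 mV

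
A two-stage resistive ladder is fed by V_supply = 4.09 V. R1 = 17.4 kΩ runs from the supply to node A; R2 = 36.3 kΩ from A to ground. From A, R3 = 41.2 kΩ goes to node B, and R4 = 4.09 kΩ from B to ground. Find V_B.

Looking into the second stage from A: R3 + R4 = 45.29 kΩ appears in parallel with R2.
R2 ‖ (R3+R4) = 20.15 kΩ.
So V_A = 4.09 × 0.5366 = 2.195 V.
Then the unloaded second divider: V_B = V_A × R4/(R3+R4) = 2.195 × 0.09031 = 0.1982 V.

V_B ≈ 0.198 V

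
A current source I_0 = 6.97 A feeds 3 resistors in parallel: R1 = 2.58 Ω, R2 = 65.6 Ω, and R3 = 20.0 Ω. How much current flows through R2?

I ≈ 0.235 A

Total conductance ΣG = 1/2.58 + 1/65.6 + 1/20.0 = 0.4528 (units of 1/Ω).
R2 takes the fraction G_k/ΣG = 0.01524/0.4528 = 0.03366, so I = 6.97 × 0.03366 = 0.2346 A.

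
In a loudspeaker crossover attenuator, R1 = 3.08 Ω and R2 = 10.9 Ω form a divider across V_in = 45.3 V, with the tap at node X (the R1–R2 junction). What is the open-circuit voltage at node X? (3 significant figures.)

V_th ≈ 35.3 V

V_th is the unloaded tap voltage: V_in · R2/(R1+R2) = 45.3 × 0.7797 = 35.32 V.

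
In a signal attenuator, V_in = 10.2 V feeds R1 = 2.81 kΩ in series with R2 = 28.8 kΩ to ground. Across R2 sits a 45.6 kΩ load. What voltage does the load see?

V_out ≈ 8.80 V

The load sits in parallel with R2, giving an effective lower resistance R2' = R2·R_L/(R2+R_L) = 17.65 kΩ.
Now apply the divider: V_out = 10.2 × 0.8627 = 8.799 V.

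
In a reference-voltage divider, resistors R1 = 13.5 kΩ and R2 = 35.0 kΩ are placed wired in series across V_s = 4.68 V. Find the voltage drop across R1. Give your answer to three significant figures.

V ≈ 1.30 V

Series total: ΣR = 13.5 + 35.0 = 48.50 kΩ.
Voltage divider: V = V_s · (13.50 / 48.50) = 4.68 × 0.2784 = 1.303 V.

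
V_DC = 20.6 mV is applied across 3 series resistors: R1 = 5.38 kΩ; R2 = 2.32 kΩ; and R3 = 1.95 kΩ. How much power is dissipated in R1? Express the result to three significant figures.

ΣR = 9.650 kΩ → I = 20.6/9.650 = 2.135 µA.
P(R1) = I²·R1 = (2.135)² × 5.38 = 24.52 nW.

P ≈ 24.5 nW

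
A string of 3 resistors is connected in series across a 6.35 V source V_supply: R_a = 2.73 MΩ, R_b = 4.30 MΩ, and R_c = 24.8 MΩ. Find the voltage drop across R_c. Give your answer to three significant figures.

ΣR = 2.73 + 4.30 + 24.8 = 31.83 MΩ.
V = V_supply · R/ΣR = 6.35 × 0.7791 = 4.948 V.

V ≈ 4.95 V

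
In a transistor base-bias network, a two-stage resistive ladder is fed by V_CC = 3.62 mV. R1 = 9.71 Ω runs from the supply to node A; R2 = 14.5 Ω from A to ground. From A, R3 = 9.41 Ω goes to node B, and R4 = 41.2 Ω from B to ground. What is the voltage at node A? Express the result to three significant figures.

Looking into the second stage from A: R3 + R4 = 50.61 Ω appears in parallel with R2.
Effective lower resistance at A: R2 ‖ 50.61 = 11.27 Ω.
First divider: V_A = V_CC · 11.27/(9.71 + 11.27) = 1.945 mV.

V_A ≈ 1.94 mV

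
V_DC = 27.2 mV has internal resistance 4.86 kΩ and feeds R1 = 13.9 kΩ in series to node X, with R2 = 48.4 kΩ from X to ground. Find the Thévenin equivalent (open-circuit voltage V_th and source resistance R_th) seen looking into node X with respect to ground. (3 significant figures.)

V_th ≈ 19.6 mV, R_th ≈ 13.5 kΩ

R1' = 4.86 + 13.9 = 18.76 kΩ (source resistance + R1).
With X open, the divider is unloaded: V_th = 27.2 × 48.4/67.16 = 19.60 mV.
With V_DC suppressed (replaced by a short), R_th = R1' ‖ R2 = (18.76 × 48.4)/(18.76 + 48.4) = 13.52 kΩ.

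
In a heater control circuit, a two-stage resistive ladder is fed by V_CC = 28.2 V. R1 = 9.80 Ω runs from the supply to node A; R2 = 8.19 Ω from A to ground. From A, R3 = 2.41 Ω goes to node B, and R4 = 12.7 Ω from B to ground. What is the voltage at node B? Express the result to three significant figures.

V_B ≈ 8.33 V

Looking into the second stage from A: R3 + R4 = 15.11 Ω appears in parallel with R2.
R2 ‖ (R3+R4) = 5.311 Ω.
So V_A = 28.2 × 0.3515 = 9.912 V.
V_B = V_A × 0.8405 = 8.331 V.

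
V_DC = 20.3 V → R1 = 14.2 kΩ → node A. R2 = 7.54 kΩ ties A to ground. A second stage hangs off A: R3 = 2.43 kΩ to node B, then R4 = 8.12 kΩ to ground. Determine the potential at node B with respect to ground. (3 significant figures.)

The second stage (R3 + R4 = 10.55 kΩ) loads node A in parallel with R2.
Effective lower resistance at A: R2 ‖ 10.55 = 4.397 kΩ.
So V_A = 20.3 × 0.2364 = 4.800 V.
Then the unloaded second divider: V_B = V_A × R4/(R3+R4) = 4.800 × 0.7697 = 3.694 V.

V_B ≈ 3.69 V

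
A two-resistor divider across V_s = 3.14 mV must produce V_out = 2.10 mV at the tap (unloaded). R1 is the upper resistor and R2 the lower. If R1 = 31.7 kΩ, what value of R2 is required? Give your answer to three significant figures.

R2 ≈ 64.0 kΩ

The divider ratio is R2/(R1+R2) = 2.10/3.14 = 0.6688.
So R2 = R1 · V_out/(V_s − V_out) = 31.7 × 2.10/(3.14 − 2.10) = 31.7 × 2.019 = 64.01 kΩ.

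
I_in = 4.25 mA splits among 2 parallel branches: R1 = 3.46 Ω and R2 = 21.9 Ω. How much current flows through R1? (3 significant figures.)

For two parallel branches, I_k = I_in · (other R)/(sum of R).
I(R1) = 4.25 × 21.9/(3.46 + 21.9) = 4.25 × 0.8636 = 3.670 mA.

I ≈ 3.67 mA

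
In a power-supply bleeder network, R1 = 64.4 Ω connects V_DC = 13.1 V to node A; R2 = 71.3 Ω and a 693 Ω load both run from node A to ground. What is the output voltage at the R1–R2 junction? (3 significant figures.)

V_out ≈ 6.56 V

R2 ‖ R_L = (71.3 × 693)/(71.3 + 693) = 64.65 Ω.
Now apply the divider: V_out = 13.1 × 0.5010 = 6.563 V.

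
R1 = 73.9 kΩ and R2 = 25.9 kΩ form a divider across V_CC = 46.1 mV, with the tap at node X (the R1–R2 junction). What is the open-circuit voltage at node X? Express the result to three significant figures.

V_th ≈ 12.0 mV

Open-circuit (no load on X): V_th = V_CC · R2/(R1 + R2) = 46.1 × 25.9/(73.90 + 25.9) = 11.96 mV.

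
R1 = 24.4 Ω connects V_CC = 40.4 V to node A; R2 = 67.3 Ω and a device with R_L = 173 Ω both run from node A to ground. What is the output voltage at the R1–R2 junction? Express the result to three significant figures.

V_out ≈ 26.9 V

The load sits in parallel with R2, giving an effective lower resistance R2' = R2·R_L/(R2+R_L) = 48.45 Ω.
Voltage divider with the loaded lower leg: V_out = 40.4 × 48.45/(24.4 + 48.45) = 40.4 × 0.6651 = 26.87 V.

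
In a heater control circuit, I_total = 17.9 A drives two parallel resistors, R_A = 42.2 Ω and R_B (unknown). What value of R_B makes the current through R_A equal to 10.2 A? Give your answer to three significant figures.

R_B ≈ 55.9 Ω

Two-branch current divider: I_A = I_total · R_B/(R_A + R_B).
10.2/17.9 = R_B/(R_A + R_B) → R_B = R_A · (0.5698)/(1 − 0.5698) = 42.2 × 1.325 = 55.90 Ω.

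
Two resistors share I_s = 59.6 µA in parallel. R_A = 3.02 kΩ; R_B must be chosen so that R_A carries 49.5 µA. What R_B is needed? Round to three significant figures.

R_B ≈ 14.8 kΩ

In a two-way split, I_A/I_s = R_B/(R_A + R_B).
49.5/59.6 = R_B/(R_A + R_B) → R_B = R_A · (0.8305)/(1 − 0.8305) = 3.02 × 4.901 = 14.80 kΩ.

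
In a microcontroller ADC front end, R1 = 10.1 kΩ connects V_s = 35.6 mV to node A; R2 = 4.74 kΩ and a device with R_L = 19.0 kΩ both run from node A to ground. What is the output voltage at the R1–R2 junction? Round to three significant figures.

First combine the lower leg with the load: R2 ‖ R_L = 3.794 kΩ.
Voltage divider with the loaded lower leg: V_out = 35.6 × 3.794/(10.1 + 3.794) = 35.6 × 0.2730 = 9.720 mV.
(Unloaded it would be 11.4 mV; the load pulls it down.)

V_out ≈ 9.72 mV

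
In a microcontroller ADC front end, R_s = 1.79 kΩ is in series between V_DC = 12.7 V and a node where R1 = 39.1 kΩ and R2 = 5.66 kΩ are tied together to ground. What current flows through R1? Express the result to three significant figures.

I ≈ 0.238 mA

Combine the parallel branches: R_p = (1/39.1 + 1/5.66)⁻¹ = 4.944 kΩ.
Node voltage V_A = V_DC · R_p/(R_s + R_p) = 12.7 × 0.7342 = 9.324 V.
I(R1) = V_A / R1 = 9.324/39.1 = 0.2385 mA.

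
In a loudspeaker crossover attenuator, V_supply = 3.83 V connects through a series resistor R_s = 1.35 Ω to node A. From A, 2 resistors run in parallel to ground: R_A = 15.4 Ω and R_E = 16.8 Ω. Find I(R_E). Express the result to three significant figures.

Parallel bank: R_p = 1/(1/15.4 + 1/16.8) = 8.035 Ω.
Node voltage V_A = V_supply · R_p/(R_s + R_p) = 3.83 × 0.8562 = 3.279 V.
Branch current I = V_A/R_E = 3.279/16.8 = 0.1952 A.

I ≈ 0.195 A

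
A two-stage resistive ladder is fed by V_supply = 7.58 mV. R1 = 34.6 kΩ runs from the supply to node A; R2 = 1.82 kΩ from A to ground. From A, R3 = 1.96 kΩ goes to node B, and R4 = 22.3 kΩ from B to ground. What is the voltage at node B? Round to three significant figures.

V_B ≈ 0.325 mV

The second stage (R3 + R4 = 24.26 kΩ) loads node A in parallel with R2.
Effective lower resistance at A: R2 ‖ 24.26 = 1.693 kΩ.
So V_A = 7.58 × 0.04665 = 0.3536 mV.
V_B = V_A × 0.9192 = 0.3250 mV.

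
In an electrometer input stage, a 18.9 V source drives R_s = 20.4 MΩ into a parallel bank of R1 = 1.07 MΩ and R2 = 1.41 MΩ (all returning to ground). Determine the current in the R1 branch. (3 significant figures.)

I ≈ 0.511 µA

Parallel bank: R_p = 1/(1/1.07 + 1/1.41) = 0.6083 MΩ.
V_A by voltage divider: V_A = 18.9 × 0.6083/(20.4 + 0.6083) = 0.5473 V.
Branch current I = V_A/R1 = 0.5473/1.07 = 0.5115 µA.
(Check via current divider: I_total = 0.8996 µA; share G_k/ΣG = 0.5685 → same result.)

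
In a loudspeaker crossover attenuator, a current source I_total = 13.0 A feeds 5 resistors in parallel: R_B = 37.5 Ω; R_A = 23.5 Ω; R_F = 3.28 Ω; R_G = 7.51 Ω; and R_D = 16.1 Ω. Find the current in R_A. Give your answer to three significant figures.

I ≈ 0.972 A

Total conductance ΣG = 1/37.5 + 1/23.5 + 1/3.28 + 1/7.51 + 1/16.1 = 0.5694 (units of 1/Ω).
R_A takes the fraction G_k/ΣG = 0.04255/0.5694 = 0.07474, so I = 13.0 × 0.07474 = 0.9716 A.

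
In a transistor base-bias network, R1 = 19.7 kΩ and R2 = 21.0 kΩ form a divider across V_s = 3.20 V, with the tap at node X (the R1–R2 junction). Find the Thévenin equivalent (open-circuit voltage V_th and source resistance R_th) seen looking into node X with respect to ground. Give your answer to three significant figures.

Open-circuit (no load on X): V_th = V_s · R2/(R1 + R2) = 3.20 × 21.0/(19.70 + 21.0) = 1.651 V.
Zeroing V_s shorts the top of R1 to ground, so R_th = R1 ‖ R2 = 10.16 kΩ.

V_th ≈ 1.65 V, R_th ≈ 10.2 kΩ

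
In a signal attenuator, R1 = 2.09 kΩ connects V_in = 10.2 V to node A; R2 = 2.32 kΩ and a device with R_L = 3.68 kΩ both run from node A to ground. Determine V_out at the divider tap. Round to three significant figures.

V_out ≈ 4.13 V

The load sits in parallel with R2, giving an effective lower resistance R2' = R2·R_L/(R2+R_L) = 1.423 kΩ.
Now apply the divider: V_out = 10.2 × 0.4051 = 4.132 V.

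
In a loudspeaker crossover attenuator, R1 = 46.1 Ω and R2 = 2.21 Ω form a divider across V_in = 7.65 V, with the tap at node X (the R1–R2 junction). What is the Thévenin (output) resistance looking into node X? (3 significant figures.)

With V_in suppressed (replaced by a short), R_th = R1 ‖ R2 = (46.10 × 2.21)/(46.10 + 2.21) = 2.109 Ω.

R_th ≈ 2.11 Ω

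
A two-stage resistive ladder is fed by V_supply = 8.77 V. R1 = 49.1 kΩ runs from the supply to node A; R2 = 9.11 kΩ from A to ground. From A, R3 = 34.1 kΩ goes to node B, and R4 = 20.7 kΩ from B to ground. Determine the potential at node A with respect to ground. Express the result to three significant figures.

Node A sees R2 in parallel with the series input of stage 2, R3 + R4 = 54.80 kΩ.
Effective lower resistance at A: R2 ‖ 54.80 = 7.811 kΩ.
So V_A = 8.77 × 0.1373 = 1.204 V.

V_A ≈ 1.20 V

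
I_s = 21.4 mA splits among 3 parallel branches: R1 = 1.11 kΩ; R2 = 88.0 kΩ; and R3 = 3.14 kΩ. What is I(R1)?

Conductances: ΣG = 1/1.11 + 1/88.0 + 1/3.14 = 1.231 (1/kΩ).
R1 takes the fraction G_k/ΣG = 0.9009/1.231 = 0.7320, so I = 21.4 × 0.7320 = 15.66 mA.

I ≈ 15.7 mA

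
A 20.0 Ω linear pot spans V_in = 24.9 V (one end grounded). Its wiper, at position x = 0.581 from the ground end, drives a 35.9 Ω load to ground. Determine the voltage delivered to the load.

The pot divides into 8.380 Ω above the wiper and 11.62 Ω below.
(x·R_p) ‖ R_L = 8.779 Ω.
Loaded-divider output: V_out = 24.9 × 0.5116 = 12.74 V.
(Unloaded: V_out = x·V_in = 14.5 V.)

V_out ≈ 12.7 V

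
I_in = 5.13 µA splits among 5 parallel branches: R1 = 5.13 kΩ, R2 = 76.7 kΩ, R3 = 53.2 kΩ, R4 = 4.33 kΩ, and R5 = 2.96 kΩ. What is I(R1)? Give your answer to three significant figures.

I ≈ 1.26 µA

ΣG = 1/5.13 + 1/76.7 + 1/53.2 + 1/4.33 + 1/2.96 = 0.7956.
By the current-divider rule, I = I_in · G_k/ΣG = 5.13 × 0.2450 = 1.257 µA.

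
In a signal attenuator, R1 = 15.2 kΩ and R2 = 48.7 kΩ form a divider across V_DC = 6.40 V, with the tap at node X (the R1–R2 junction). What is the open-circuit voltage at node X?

Open-circuit (no load on X): V_th = V_DC · R2/(R1 + R2) = 6.40 × 48.7/(15.20 + 48.7) = 4.878 V.

V_th ≈ 4.88 V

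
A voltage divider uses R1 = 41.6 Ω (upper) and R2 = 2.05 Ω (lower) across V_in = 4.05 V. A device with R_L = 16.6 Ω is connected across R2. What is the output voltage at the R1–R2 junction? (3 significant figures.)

R2 ‖ R_L = (2.05 × 16.6)/(2.05 + 16.6) = 1.825 Ω.
Then V_out = V_in · R2'/(R1 + R2') = 4.05 × 1.825/43.42 = 0.1702 V.

V_out ≈ 0.170 V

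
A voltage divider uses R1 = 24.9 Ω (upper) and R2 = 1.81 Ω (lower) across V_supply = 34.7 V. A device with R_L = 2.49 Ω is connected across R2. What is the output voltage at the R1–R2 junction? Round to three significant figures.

The load sits in parallel with R2, giving an effective lower resistance R2' = R2·R_L/(R2+R_L) = 1.048 Ω.
Then V_out = V_supply · R2'/(R1 + R2') = 34.7 × 1.048/25.95 = 1.402 V.

V_out ≈ 1.40 V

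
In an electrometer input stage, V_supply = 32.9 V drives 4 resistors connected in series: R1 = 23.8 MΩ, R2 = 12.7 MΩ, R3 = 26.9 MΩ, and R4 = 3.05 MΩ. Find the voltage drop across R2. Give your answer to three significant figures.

ΣR = 23.8 + 12.7 + 26.9 + 3.05 = 66.45 MΩ.
V = V_supply · R/ΣR = 32.9 × 0.1911 = 6.288 V.

V ≈ 6.29 V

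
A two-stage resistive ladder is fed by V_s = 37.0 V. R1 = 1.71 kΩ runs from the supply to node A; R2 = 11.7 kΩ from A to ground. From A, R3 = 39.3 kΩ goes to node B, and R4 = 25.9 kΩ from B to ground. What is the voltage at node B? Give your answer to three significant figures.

Node A sees R2 in parallel with the series input of stage 2, R3 + R4 = 65.20 kΩ.
Effective lower resistance at A: R2 ‖ 65.20 = 9.920 kΩ.
So V_A = 37.0 × 0.8530 = 31.56 V.
V_B = V_A × 0.3972 = 12.54 V.

V_B ≈ 12.5 V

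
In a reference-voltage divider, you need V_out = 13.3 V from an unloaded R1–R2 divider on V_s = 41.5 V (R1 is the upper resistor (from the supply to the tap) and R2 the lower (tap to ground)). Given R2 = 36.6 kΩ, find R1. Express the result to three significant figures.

Required fraction k = V_out/V_s = 0.3205.
R1 = R2·(1/k − 1) = 36.6 × 2.120 = 77.60 kΩ.

R1 ≈ 77.6 kΩ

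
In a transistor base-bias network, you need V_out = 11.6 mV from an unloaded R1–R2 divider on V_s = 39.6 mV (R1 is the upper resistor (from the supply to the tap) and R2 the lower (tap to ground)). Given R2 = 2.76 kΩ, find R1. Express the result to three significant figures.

The divider ratio is R2/(R1+R2) = 11.6/39.6 = 0.2929.
So R1 = R2 · (V_s/V_out − 1) = 2.76 × (39.6/11.6 − 1) = 2.76 × 2.414 = 6.662 kΩ.

R1 ≈ 6.66 kΩ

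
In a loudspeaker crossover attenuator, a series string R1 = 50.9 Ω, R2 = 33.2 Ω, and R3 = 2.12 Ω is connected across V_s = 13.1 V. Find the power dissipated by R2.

Series current I = V_s/ΣR = 13.1/86.22 = 0.1519 A.
P(R2) = I²·R2 = (0.1519)² × 33.2 = 0.7664 W.

P ≈ 0.766 W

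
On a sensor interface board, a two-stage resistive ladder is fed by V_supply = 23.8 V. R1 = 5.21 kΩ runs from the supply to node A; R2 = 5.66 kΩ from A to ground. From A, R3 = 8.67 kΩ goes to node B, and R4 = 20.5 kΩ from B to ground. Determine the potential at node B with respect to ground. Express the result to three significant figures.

The second stage (R3 + R4 = 29.17 kΩ) loads node A in parallel with R2.
Effective lower resistance at A: R2 ‖ 29.17 = 4.740 kΩ.
First divider: V_A = V_supply · 4.740/(5.21 + 4.740) = 11.34 V.
Then the unloaded second divider: V_B = V_A × R4/(R3+R4) = 11.34 × 0.7028 = 7.968 V.

V_B ≈ 7.97 V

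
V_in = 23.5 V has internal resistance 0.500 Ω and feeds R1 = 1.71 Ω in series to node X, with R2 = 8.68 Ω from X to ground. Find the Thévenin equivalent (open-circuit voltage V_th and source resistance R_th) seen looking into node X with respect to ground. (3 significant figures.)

V_th ≈ 18.7 V, R_th ≈ 1.76 Ω

R1' = 0.500 + 1.71 = 2.210 Ω (source resistance + R1).
With X open, the divider is unloaded: V_th = 23.5 × 8.68/10.89 = 18.73 V.
Zeroing V_in shorts the top of R1' to ground, so R_th = R1' ‖ R2 = 1.762 Ω.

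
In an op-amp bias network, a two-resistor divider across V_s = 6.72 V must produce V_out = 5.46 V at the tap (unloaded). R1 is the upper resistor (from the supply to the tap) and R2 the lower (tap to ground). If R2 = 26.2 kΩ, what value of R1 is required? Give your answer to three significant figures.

Required fraction k = V_out/V_s = 0.8125.
So R1 = R2 · (V_s/V_out − 1) = 26.2 × (6.72/5.46 − 1) = 26.2 × 0.2308 = 6.046 kΩ.

R1 ≈ 6.05 kΩ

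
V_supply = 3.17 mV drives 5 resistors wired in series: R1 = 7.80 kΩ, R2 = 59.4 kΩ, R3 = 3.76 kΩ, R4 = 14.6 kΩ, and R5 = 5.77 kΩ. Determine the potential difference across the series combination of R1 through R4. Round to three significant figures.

ΣR = 7.80 + 59.4 + 3.76 + 14.6 + 5.77 = 91.33 kΩ.
R_{R1..R4} = 7.80 + 59.4 + 3.76 + 14.6 = 85.56 kΩ.
V = V_supply · R/ΣR = 3.17 × 0.9368 = 2.970 mV.

V ≈ 2.97 mV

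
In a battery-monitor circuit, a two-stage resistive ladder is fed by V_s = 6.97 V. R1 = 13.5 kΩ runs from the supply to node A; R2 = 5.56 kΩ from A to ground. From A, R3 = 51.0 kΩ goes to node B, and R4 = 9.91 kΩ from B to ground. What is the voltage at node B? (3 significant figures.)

V_B ≈ 0.311 V

Node A sees R2 in parallel with the series input of stage 2, R3 + R4 = 60.91 kΩ.
R2 ‖ (R3+R4) = 5.095 kΩ.
So V_A = 6.97 × 0.2740 = 1.910 V.
Then the unloaded second divider: V_B = V_A × R4/(R3+R4) = 1.910 × 0.1627 = 0.3107 V.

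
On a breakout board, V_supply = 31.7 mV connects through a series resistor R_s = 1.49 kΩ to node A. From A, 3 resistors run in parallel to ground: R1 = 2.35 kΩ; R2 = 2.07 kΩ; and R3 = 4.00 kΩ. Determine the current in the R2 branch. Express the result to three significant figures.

I ≈ 5.62 µA

Parallel bank: R_p = 1/(1/2.35 + 1/2.07 + 1/4.00) = 0.8631 kΩ.
Node voltage V_A = V_supply · R_p/(R_s + R_p) = 31.7 × 0.3668 = 11.63 mV.
I(R2) = V_A / R2 = 11.63/2.07 = 5.617 µA.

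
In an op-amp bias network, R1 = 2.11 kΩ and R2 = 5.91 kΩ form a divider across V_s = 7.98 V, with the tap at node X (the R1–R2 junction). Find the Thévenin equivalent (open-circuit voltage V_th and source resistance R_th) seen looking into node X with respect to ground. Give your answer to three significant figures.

V_th is the unloaded tap voltage: V_s · R2/(R1+R2) = 7.98 × 0.7369 = 5.881 V.
With V_s suppressed (replaced by a short), R_th = R1 ‖ R2 = (2.110 × 5.91)/(2.110 + 5.91) = 1.555 kΩ.

V_th ≈ 5.88 V, R_th ≈ 1.55 kΩ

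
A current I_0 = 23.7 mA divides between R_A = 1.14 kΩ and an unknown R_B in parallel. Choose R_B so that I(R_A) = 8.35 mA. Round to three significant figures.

Two-branch current divider: I_A = I_0 · R_B/(R_A + R_B).
With f = 0.3523, R_B = R_A · f/(1−f) = 1.14 × 0.5440 = 0.6201 kΩ.

R_B ≈ 0.620 kΩ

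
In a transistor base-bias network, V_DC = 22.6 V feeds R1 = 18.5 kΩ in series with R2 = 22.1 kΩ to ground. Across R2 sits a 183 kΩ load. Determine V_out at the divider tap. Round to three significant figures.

R2 ‖ R_L = (22.1 × 183)/(22.1 + 183) = 19.72 kΩ.
Then V_out = V_DC · R2'/(R1 + R2') = 22.6 × 19.72/38.22 = 11.66 V.
(Unloaded it would be 12.3 V; the load pulls it down.)

V_out ≈ 11.7 V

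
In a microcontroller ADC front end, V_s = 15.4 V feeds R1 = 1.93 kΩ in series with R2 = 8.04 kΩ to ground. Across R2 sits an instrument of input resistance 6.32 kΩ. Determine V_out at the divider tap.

V_out ≈ 9.96 V

The load sits in parallel with R2, giving an effective lower resistance R2' = R2·R_L/(R2+R_L) = 3.538 kΩ.
Now apply the divider: V_out = 15.4 × 0.6471 = 9.965 V.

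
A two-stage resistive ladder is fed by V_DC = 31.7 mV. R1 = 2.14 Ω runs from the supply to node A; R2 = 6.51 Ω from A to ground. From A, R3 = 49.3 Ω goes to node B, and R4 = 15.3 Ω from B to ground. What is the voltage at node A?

V_A ≈ 23.3 mV

Looking into the second stage from A: R3 + R4 = 64.60 Ω appears in parallel with R2.
Effective lower resistance at A: R2 ‖ 64.60 = 5.914 Ω.
First divider: V_A = V_DC · 5.914/(2.14 + 5.914) = 23.28 mV.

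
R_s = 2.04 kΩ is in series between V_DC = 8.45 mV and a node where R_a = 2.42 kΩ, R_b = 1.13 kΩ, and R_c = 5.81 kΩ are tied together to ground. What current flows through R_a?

I ≈ 0.873 µA

Parallel bank: R_p = 1/(1/2.42 + 1/1.13 + 1/5.81) = 0.6801 kΩ.
V_A by voltage divider: V_A = 8.45 × 0.6801/(2.04 + 0.6801) = 2.113 mV.
I(R_a) = V_A / R_a = 2.113/2.42 = 0.8731 µA.
(Equivalently: I_total = 3.106 µA, then current-divider fraction G_k/ΣG = 0.2810.)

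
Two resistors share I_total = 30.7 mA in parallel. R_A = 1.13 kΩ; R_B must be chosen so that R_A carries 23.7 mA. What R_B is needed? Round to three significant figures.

Two-branch current divider: I_A = I_total · R_B/(R_A + R_B).
23.7/30.7 = R_B/(R_A + R_B) → R_B = R_A · (0.7720)/(1 − 0.7720) = 1.13 × 3.386 = 3.826 kΩ.

R_B ≈ 3.83 kΩ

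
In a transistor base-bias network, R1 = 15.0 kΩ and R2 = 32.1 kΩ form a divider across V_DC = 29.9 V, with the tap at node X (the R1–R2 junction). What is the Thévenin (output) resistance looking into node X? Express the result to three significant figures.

R_th ≈ 10.2 kΩ

Looking into X with the source shorted: R_th = R1·R2/(R1+R2) = 15.00 × 32.1/47.10 = 10.22 kΩ.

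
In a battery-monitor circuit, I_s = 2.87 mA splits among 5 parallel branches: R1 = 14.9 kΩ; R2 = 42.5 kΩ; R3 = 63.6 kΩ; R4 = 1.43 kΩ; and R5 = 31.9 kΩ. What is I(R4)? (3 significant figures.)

I ≈ 2.40 mA

Total conductance ΣG = 1/14.9 + 1/42.5 + 1/63.6 + 1/1.43 + 1/31.9 = 0.8370 (units of 1/kΩ).
Current divider: I(R4) = I_s · G_k/ΣG = 2.87 × (0.6993/0.8370) = 2.87 × 0.8355 = 2.398 mA.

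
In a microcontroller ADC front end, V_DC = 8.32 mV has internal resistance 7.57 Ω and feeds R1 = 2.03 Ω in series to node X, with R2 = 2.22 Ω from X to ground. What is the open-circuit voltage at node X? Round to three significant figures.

R1' = 7.57 + 2.03 = 9.600 Ω (source resistance + R1).
With X open, the divider is unloaded: V_th = 8.32 × 2.22/11.82 = 1.563 mV.

V_th ≈ 1.56 mV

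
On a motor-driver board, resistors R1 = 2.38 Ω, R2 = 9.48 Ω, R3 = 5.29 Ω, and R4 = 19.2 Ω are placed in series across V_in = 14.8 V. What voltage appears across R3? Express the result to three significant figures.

V ≈ 2.15 V

Total series resistance ΣR = 2.38 + 9.48 + 5.29 + 19.2 = 36.35 Ω.
Voltage divider: V = V_in · (5.290 / 36.35) = 14.8 × 0.1455 = 2.154 V.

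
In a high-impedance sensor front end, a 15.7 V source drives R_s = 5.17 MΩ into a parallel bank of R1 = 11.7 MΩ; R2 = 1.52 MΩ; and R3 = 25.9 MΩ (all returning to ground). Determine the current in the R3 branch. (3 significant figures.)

Equivalent of the parallel group: R_p = 1.279 MΩ.
V_A = 15.7 × 1.279/6.449 = 3.113 V.
Branch current I = V_A/R3 = 3.113/25.9 = 0.1202 µA.

I ≈ 0.120 µA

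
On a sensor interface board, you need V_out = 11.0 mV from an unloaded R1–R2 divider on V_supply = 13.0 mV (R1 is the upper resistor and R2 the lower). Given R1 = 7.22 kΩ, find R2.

V_out/V_supply = R2/(R1+R2) = 0.8462.
So R2 = R1 · V_out/(V_supply − V_out) = 7.22 × 11.0/(13.0 − 11.0) = 7.22 × 5.500 = 39.71 kΩ.

R2 ≈ 39.7 kΩ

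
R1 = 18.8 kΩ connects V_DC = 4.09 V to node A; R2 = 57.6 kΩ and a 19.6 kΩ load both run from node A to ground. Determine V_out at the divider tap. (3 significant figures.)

The load sits in parallel with R2, giving an effective lower resistance R2' = R2·R_L/(R2+R_L) = 14.62 kΩ.
Then V_out = V_DC · R2'/(R1 + R2') = 4.09 × 14.62/33.42 = 1.789 V.
(Unloaded it would be 3.08 V; the load pulls it down.)

V_out ≈ 1.79 V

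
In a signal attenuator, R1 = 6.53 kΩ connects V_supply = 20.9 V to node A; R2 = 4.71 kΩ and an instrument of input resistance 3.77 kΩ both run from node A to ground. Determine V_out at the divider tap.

R2 ‖ R_L = (4.71 × 3.77)/(4.71 + 3.77) = 2.094 kΩ.
Then V_out = V_supply · R2'/(R1 + R2') = 20.9 × 2.094/8.624 = 5.075 V.

V_out ≈ 5.07 V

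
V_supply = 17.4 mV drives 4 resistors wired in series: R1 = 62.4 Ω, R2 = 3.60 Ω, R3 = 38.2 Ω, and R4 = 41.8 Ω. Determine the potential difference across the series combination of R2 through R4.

V ≈ 9.96 mV

Series total: ΣR = 62.4 + 3.60 + 38.2 + 41.8 = 146.0 Ω.
R_{R2..R4} = 3.60 + 38.2 + 41.8 = 83.60 Ω.
By the voltage-divider rule, V = 17.4 × 83.60/146.0 = 9.963 mV.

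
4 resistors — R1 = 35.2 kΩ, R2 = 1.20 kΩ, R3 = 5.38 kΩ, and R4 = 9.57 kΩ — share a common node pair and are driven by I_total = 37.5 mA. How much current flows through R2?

I ≈ 27.1 mA

Conductances: ΣG = 1/35.2 + 1/1.20 + 1/5.38 + 1/9.57 = 1.152 (1/kΩ).
Current divider: I(R2) = I_total · G_k/ΣG = 37.5 × (0.8333/1.152) = 37.5 × 0.7233 = 27.12 mA.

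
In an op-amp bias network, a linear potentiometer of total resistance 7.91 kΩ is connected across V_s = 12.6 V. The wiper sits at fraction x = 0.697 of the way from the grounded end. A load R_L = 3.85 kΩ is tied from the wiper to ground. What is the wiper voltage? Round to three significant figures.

Lower segment x·R_p = 5.513 kΩ; upper segment (1−x)·R_p = 2.397 kΩ.
(x·R_p) ‖ R_L = 2.267 kΩ.
Loaded-divider output: V_out = 12.6 × 0.4861 = 6.125 V.

V_out ≈ 6.12 V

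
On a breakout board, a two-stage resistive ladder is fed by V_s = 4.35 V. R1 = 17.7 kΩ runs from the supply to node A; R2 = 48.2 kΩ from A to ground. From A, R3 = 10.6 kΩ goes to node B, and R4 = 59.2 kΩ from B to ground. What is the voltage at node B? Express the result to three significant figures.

V_B ≈ 2.28 V

Looking into the second stage from A: R3 + R4 = 69.80 kΩ appears in parallel with R2.
R2 ‖ (R3+R4) = 28.51 kΩ.
So V_A = 4.35 × 0.6170 = 2.684 V.
Stage 2 is unloaded, so V_B = V_A · R4/(R3+R4) = 2.684 × 59.2/69.80 = 2.276 V.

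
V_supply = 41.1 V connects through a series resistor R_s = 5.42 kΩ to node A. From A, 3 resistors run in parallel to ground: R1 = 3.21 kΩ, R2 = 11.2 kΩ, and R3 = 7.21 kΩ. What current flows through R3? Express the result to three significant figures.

I ≈ 1.45 mA

Equivalent of the parallel group: R_p = 1.854 kΩ.
Node voltage V_A = V_supply · R_p/(R_s + R_p) = 41.1 × 0.2548 = 10.47 V.
I(R3) = V_A / R3 = 10.47/7.21 = 1.453 mA.
(Equivalently: I_total = 5.651 mA, then current-divider fraction G_k/ΣG = 0.2571.)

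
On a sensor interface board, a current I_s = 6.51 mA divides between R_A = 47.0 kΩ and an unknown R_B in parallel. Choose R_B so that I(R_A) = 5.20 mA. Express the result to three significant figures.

R_B ≈ 187 kΩ

The fraction through R_A equals R_B/(R_A+R_B).
5.20/6.51 = R_B/(R_A + R_B) → R_B = R_A · (0.7988)/(1 − 0.7988) = 47.0 × 3.969 = 186.6 kΩ.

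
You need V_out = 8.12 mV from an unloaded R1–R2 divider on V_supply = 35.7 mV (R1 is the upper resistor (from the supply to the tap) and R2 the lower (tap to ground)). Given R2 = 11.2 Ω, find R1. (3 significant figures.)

R1 ≈ 38.0 Ω

The divider ratio is R2/(R1+R2) = 8.12/35.7 = 0.2275.
So R1 = R2 · (V_supply/V_out − 1) = 11.2 × (35.7/8.12 − 1) = 11.2 × 3.397 = 38.04 Ω.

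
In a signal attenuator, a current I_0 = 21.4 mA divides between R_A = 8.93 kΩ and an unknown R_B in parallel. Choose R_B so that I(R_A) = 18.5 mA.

Two-branch current divider: I_A = I_0 · R_B/(R_A + R_B).
18.5/21.4 = R_B/(R_A + R_B) → R_B = R_A · (0.8645)/(1 − 0.8645) = 8.93 × 6.379 = 56.97 kΩ.

R_B ≈ 57.0 kΩ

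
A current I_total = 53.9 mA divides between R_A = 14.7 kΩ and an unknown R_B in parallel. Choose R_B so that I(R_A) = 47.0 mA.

In a two-way split, I_A/I_total = R_B/(R_A + R_B).
With f = 0.8720, R_B = R_A · f/(1−f) = 14.7 × 6.812 = 100.1 kΩ.

R_B ≈ 100 kΩ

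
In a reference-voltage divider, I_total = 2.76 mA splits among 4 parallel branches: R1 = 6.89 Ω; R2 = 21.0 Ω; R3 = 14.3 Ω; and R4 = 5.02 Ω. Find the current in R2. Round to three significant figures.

Total conductance ΣG = 1/6.89 + 1/21.0 + 1/14.3 + 1/5.02 = 0.4619 (units of 1/Ω).
By the current-divider rule, I = I_total · G_k/ΣG = 2.76 × 0.1031 = 0.2845 mA.

I ≈ 0.285 mA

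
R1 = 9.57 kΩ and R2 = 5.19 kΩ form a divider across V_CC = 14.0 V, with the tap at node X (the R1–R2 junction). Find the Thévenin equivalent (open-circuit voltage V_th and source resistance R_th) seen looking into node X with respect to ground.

With X open, the divider is unloaded: V_th = 14.0 × 5.19/14.76 = 4.923 V.
Zeroing V_CC shorts the top of R1 to ground, so R_th = R1 ‖ R2 = 3.365 kΩ.

V_th ≈ 4.92 V, R_th ≈ 3.37 kΩ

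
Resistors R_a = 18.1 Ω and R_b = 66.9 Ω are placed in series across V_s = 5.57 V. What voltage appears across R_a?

ΣR = 18.1 + 66.9 = 85.00 Ω.
V = V_s · R/ΣR = 5.57 × 0.2129 = 1.186 V.

V ≈ 1.19 V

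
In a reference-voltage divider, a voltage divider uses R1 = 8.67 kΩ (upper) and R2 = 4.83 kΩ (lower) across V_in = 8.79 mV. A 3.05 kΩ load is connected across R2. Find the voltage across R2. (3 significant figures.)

First combine the lower leg with the load: R2 ‖ R_L = 1.869 kΩ.
Then V_out = V_in · R2'/(R1 + R2') = 8.79 × 1.869/10.54 = 1.559 mV.

V_out ≈ 1.56 mV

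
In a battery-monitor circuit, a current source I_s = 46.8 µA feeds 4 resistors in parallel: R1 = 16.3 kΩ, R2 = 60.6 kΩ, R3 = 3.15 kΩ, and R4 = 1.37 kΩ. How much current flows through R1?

ΣG = 1/16.3 + 1/60.6 + 1/3.15 + 1/1.37 = 1.125.
By the current-divider rule, I = I_s · G_k/ΣG = 46.8 × 0.05452 = 2.552 µA.

I ≈ 2.55 µA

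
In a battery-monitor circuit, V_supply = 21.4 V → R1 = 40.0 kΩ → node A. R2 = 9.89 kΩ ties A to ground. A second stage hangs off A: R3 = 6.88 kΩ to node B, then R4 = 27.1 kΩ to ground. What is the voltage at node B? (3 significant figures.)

V_B ≈ 2.74 V

Looking into the second stage from A: R3 + R4 = 33.98 kΩ appears in parallel with R2.
Effective lower resistance at A: R2 ‖ 33.98 = 7.660 kΩ.
So V_A = 21.4 × 0.1607 = 3.440 V.
Stage 2 is unloaded, so V_B = V_A · R4/(R3+R4) = 3.440 × 27.1/33.98 = 2.743 V.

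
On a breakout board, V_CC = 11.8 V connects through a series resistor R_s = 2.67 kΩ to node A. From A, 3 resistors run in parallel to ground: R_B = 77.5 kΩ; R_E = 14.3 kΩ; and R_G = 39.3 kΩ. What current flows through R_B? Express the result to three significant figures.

I ≈ 0.118 mA

Equivalent of the parallel group: R_p = 9.235 kΩ.
Node voltage V_A = V_CC · R_p/(R_s + R_p) = 11.8 × 0.7757 = 9.154 V.
Branch current I = V_A/R_B = 9.154/77.5 = 0.1181 mA.
(Check via current divider: I_total = 0.9911 mA; share G_k/ΣG = 0.1192 → same result.)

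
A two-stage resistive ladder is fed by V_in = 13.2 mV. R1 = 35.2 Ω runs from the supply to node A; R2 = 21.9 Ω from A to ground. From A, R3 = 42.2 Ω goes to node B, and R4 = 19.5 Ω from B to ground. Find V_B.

V_B ≈ 1.31 mV

The second stage (R3 + R4 = 61.70 Ω) loads node A in parallel with R2.
Effective lower resistance at A: R2 ‖ 61.70 = 16.16 Ω.
First divider: V_A = V_in · 16.16/(35.2 + 16.16) = 4.154 mV.
Stage 2 is unloaded, so V_B = V_A · R4/(R3+R4) = 4.154 × 19.5/61.70 = 1.313 mV.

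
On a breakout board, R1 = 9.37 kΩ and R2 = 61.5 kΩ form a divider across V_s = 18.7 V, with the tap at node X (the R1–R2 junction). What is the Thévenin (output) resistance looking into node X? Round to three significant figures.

R_th ≈ 8.13 kΩ

Zeroing V_s shorts the top of R1 to ground, so R_th = R1 ‖ R2 = 8.131 kΩ.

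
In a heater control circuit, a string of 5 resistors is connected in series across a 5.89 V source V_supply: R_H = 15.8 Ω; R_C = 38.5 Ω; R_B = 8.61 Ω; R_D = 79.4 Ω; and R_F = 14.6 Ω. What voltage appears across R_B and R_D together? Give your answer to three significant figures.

ΣR = 15.8 + 38.5 + 8.61 + 79.4 + 14.6 = 156.9 Ω.
R_{R_B..R_D} = 8.61 + 79.4 = 88.01 Ω.
Voltage divider: V = V_supply · (88.01 / 156.9) = 5.89 × 0.5609 = 3.304 V.

V ≈ 3.30 V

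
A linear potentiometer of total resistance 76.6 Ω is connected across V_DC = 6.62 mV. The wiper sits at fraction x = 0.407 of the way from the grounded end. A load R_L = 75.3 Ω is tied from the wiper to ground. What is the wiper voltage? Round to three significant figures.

The pot divides into 45.42 Ω above the wiper and 31.18 Ω below.
(x·R_p) ‖ R_L = 22.05 Ω.
V_out = 6.62 × 22.05/(45.42 + 22.05) = 2.163 mV.

V_out ≈ 2.16 mV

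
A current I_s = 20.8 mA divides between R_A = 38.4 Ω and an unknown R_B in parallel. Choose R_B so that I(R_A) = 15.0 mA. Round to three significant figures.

Two-branch current divider: I_A = I_s · R_B/(R_A + R_B).
With f = 0.7212, R_B = R_A · f/(1−f) = 38.4 × 2.586 = 99.31 Ω.

R_B ≈ 99.3 Ω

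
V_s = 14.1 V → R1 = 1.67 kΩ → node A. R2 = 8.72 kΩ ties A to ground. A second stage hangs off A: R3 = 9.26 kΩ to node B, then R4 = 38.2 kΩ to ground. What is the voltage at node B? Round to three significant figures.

V_B ≈ 9.25 V

The second stage (R3 + R4 = 47.46 kΩ) loads node A in parallel with R2.
Effective lower resistance at A: R2 ‖ 47.46 = 7.367 kΩ.
So V_A = 14.1 × 0.8152 = 11.49 V.
Then the unloaded second divider: V_B = V_A × R4/(R3+R4) = 11.49 × 0.8049 = 9.252 V.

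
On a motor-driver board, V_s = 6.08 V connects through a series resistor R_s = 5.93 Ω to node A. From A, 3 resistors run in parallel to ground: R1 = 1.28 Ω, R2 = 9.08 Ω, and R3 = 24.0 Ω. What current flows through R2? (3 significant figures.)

Parallel bank: R_p = 1/(1/1.28 + 1/9.08 + 1/24.0) = 1.072 Ω.
V_A by voltage divider: V_A = 6.08 × 1.072/(5.93 + 1.072) = 0.9307 V.
Branch current I = V_A/R2 = 0.9307/9.08 = 0.1025 A.
(Equivalently: I_total = 0.8684 A, then current-divider fraction G_k/ΣG = 0.1180.)

I ≈ 0.102 A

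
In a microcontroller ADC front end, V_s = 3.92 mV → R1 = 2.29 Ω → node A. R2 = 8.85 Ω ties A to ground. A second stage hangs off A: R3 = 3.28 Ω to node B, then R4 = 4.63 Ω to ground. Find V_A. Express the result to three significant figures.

V_A ≈ 2.53 mV

Node A sees R2 in parallel with the series input of stage 2, R3 + R4 = 7.910 Ω.
R2 ‖ (R3+R4) = 4.177 Ω.
First divider: V_A = V_s · 4.177/(2.29 + 4.177) = 2.532 mV.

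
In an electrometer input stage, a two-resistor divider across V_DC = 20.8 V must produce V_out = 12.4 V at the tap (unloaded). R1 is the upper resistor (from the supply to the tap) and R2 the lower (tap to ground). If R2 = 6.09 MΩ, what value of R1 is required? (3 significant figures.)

The divider ratio is R2/(R1+R2) = 12.4/20.8 = 0.5962.
So R1 = R2 · (V_DC/V_out − 1) = 6.09 × (20.8/12.4 − 1) = 6.09 × 0.6774 = 4.125 MΩ.

R1 ≈ 4.13 MΩ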